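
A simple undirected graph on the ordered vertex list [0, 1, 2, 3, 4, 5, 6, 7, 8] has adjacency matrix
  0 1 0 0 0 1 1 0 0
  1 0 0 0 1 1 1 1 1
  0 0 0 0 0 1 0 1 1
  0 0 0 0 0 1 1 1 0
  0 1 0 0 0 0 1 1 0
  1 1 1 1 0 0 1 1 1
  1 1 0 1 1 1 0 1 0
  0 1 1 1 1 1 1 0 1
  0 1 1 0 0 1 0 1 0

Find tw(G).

3

A width-3 tree decomposition is:
Bags: B1 = {1, 4, 6, 7}  B2 = {1, 5, 6, 7}  B3 = {1, 5, 7, 8}  B4 = {3, 5, 6, 7}  B5 = {2, 5, 7, 8}  B6 = {0, 1, 5, 6}
Tree: B1–B2, B2–B3, B2–B4, B3–B5, B2–B6
Every bag has size at most 4, so the width is 4 − 1 = 3 and tw(G) ≤ 3. For the lower bound, the 4 vertices {1, 4, 6, 7} are pairwise adjacent, and any tree decomposition puts a clique entirely inside one bag — forcing width ≥ 3. Therefore the treewidth is 3.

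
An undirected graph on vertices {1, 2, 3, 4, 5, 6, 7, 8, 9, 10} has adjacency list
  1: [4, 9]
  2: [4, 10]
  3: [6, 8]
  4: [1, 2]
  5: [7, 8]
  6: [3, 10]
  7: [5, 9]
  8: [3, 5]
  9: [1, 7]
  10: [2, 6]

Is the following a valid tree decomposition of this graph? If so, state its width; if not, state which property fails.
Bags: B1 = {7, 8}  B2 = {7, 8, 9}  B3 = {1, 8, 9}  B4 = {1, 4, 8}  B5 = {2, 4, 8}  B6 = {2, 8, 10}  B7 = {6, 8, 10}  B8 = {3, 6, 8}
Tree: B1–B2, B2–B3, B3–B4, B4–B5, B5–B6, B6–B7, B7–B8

A tree decomposition must satisfy three properties: every vertex lies in some bag; for every edge, both endpoints lie together in some bag; and for every vertex, the bags containing it form a connected subtree. Here vertex 5 appears in no bag, so the decomposition is invalid.

No — vertex 5 appears in no bag.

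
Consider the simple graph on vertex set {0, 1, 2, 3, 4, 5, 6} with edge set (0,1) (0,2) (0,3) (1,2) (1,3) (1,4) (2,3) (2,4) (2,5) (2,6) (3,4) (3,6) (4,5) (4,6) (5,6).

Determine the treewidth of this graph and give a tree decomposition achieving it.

Treewidth 3.
One optimal decomposition is:
Bags: B1 = {2, 4, 5, 6}  B2 = {2, 3, 4, 6}  B3 = {1, 2, 3, 4}  B4 = {0, 1, 2, 3}
Tree: B1–B2, B2–B3, B3–B4

Every bag has size at most 4, so the width is 4 − 1 = 3 and tw(G) ≤ 3. Conversely, {0, 1, 2, 3} is a clique of size 4, and the vertices of any clique must share a bag in every tree decomposition; so some bag has ≥ 4 vertices and tw(G) ≥ 3. Therefore the treewidth is 3.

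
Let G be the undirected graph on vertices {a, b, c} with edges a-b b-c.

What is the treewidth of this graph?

1

A width-1 tree decomposition is:
Bags: B1 = {b, c}  B2 = {a, b}
Tree: B1–B2
Every bag has size at most 2, so the width is 2 − 1 = 1 and tw(G) ≤ 1. Since G has at least one edge (e.g. b–c), it is not an edgeless graph, so tw(G) ≥ 1. The upper and lower bounds meet at 1, so that is the treewidth.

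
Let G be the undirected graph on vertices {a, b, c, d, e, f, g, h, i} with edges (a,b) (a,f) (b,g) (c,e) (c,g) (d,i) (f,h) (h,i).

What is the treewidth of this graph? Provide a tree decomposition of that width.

Treewidth 1.
One optimal decomposition is:
Bags: B1 = {d, i}  B2 = {h, i}  B3 = {f, h}  B4 = {a, f}  B5 = {a, b}  B6 = {b, g}  B7 = {c, g}  B8 = {c, e}
Tree: B1–B2, B2–B3, B3–B4, B4–B5, B5–B6, B6–B7, B7–B8

The largest bag has 2 vertices, giving width 1; this decomposition certifies tw(G) ≤ 1. Any graph with an edge has treewidth ≥ 1, and G has the edge d–i. The upper and lower bounds meet at 1, so that is the treewidth.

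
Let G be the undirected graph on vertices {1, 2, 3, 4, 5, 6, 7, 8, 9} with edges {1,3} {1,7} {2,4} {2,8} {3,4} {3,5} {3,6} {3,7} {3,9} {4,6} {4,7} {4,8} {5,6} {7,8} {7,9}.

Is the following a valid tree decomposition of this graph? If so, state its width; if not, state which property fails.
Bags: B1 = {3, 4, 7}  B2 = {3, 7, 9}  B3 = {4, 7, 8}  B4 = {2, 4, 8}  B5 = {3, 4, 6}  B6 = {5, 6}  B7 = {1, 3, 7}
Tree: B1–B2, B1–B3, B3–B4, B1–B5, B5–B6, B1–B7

A tree decomposition must satisfy three properties: every vertex lies in some bag; for every edge, both endpoints lie together in some bag; and for every vertex, the bags containing it form a connected subtree. Here edge (3,5) lies in no bag, so the decomposition is invalid.

No — edge (3,5) lies in no bag.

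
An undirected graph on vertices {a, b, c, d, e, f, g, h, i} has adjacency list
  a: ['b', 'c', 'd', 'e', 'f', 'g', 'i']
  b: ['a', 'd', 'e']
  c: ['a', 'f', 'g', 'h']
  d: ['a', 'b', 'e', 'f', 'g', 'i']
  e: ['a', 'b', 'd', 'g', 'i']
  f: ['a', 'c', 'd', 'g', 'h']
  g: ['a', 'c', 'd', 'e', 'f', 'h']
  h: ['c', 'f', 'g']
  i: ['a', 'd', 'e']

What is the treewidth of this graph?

3

A width-3 tree decomposition is:
Bags: B1 = {a, c, f, g}  B2 = {a, d, f, g}  B3 = {a, d, e, g}  B4 = {c, f, g, h}  B5 = {a, d, e, i}  B6 = {a, b, d, e}
Tree: B1–B2, B2–B3, B1–B4, B3–B5, B5–B6
Every bag has size at most 4, so the width is 4 − 1 = 3 and tw(G) ≤ 3. Conversely, {c, f, g, h} is a clique of size 4, and the vertices of any clique must share a bag in every tree decomposition; so some bag has ≥ 4 vertices and tw(G) ≥ 3. Combining the bounds, tw(G) = 3.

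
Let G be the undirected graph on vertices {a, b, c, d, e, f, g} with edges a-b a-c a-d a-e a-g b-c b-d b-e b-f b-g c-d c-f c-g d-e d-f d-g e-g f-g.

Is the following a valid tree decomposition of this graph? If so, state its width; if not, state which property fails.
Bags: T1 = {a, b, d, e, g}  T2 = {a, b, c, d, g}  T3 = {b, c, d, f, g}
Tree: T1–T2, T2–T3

Vertex coverage: the bags together contain {a, b, c, d, e, f, g}, the full vertex set. Edge coverage: each edge of G has both endpoints in at least one bag. Running intersection: for every vertex, the bags containing it form a connected subtree. All three properties hold, so this is a valid tree decomposition of width max|bag| − 1 = 4, and hence tw(G) ≤ 4.

Yes; width 4.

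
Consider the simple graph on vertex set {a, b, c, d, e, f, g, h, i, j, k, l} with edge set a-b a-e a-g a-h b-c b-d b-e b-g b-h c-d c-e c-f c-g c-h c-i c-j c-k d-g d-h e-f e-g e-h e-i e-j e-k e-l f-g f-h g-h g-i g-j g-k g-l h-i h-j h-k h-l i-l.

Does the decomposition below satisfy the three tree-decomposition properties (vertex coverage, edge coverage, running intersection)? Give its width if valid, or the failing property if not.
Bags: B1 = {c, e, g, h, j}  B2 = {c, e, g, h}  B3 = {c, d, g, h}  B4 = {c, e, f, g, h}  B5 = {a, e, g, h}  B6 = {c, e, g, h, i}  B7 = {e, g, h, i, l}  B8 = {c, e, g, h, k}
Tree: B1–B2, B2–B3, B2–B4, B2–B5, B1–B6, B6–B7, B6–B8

No — vertex b appears in no bag.

A tree decomposition must satisfy three properties: every vertex lies in some bag; for every edge, both endpoints lie together in some bag; and for every vertex, the bags containing it form a connected subtree. Here vertex b appears in no bag, so the decomposition is invalid.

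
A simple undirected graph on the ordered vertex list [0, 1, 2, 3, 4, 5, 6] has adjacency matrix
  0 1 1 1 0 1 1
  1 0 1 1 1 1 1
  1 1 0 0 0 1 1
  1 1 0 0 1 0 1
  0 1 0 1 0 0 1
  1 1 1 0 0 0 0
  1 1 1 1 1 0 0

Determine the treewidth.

A width-3 tree decomposition is:
Bags: B1 = {0, 1, 2, 6}  B2 = {0, 1, 2, 5}  B3 = {0, 1, 3, 6}  B4 = {1, 3, 4, 6}
Tree: B1–B2, B1–B3, B3–B4
The largest bag has 4 vertices, giving width 3; this decomposition certifies tw(G) ≤ 3. For the lower bound, the 4 vertices {0, 1, 2, 5} are pairwise adjacent, and any tree decomposition puts a clique entirely inside one bag — forcing width ≥ 3. Therefore the treewidth is 3.

3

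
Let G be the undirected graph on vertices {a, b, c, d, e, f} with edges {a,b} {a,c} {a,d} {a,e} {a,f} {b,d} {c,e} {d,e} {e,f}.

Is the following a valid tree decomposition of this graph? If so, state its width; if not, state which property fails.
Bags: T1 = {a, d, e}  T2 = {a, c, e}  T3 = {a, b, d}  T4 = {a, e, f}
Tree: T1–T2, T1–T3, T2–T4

Yes; width 2.

Every vertex of G appears in some bag (union = {a, b, c, d, e, f}); every edge is covered by a bag; and for each vertex v the set of bags containing v is connected in the bag tree. The decomposition is therefore valid. The largest bag has 3 vertices, so the width is 2.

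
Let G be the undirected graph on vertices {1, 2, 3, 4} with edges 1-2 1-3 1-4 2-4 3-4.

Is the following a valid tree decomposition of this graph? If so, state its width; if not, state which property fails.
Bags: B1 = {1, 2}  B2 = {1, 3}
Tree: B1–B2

A tree decomposition must satisfy three properties: every vertex lies in some bag; for every edge, both endpoints lie together in some bag; and for every vertex, the bags containing it form a connected subtree. Here vertex 4 appears in no bag, so the decomposition is invalid.

No — vertex 4 appears in no bag.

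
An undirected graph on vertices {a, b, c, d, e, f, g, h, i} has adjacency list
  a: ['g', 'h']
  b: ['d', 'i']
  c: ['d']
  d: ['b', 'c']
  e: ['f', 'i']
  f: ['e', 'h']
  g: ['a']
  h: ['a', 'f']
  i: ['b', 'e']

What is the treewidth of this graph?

A width-1 tree decomposition is:
Bags: B1 = {a, g}  B2 = {a, h}  B3 = {f, h}  B4 = {e, f}  B5 = {e, i}  B6 = {b, i}  B7 = {b, d}  B8 = {c, d}
Tree: B1–B2, B2–B3, B3–B4, B4–B5, B5–B6, B6–B7, B7–B8
Each bag holds 2 vertices, so the decomposition has width 1, which upper-bounds the treewidth. G has an edge, so its treewidth is at least 1. Hence tw(G) = 1 exactly.

1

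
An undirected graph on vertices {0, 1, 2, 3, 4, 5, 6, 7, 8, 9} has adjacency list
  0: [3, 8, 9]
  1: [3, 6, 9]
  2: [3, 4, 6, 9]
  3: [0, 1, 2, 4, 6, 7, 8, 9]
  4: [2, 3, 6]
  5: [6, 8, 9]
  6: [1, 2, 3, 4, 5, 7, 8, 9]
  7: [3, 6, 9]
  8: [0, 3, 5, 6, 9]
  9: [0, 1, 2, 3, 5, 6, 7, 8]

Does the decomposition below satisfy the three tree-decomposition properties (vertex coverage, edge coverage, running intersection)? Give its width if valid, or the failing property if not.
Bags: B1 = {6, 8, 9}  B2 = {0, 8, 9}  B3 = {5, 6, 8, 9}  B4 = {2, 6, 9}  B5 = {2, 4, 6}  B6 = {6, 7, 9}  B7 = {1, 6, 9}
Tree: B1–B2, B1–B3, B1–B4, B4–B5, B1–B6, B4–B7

No — vertex 3 appears in no bag.

A tree decomposition must satisfy three properties: every vertex lies in some bag; for every edge, both endpoints lie together in some bag; and for every vertex, the bags containing it form a connected subtree. Here vertex 3 appears in no bag, so the decomposition is invalid.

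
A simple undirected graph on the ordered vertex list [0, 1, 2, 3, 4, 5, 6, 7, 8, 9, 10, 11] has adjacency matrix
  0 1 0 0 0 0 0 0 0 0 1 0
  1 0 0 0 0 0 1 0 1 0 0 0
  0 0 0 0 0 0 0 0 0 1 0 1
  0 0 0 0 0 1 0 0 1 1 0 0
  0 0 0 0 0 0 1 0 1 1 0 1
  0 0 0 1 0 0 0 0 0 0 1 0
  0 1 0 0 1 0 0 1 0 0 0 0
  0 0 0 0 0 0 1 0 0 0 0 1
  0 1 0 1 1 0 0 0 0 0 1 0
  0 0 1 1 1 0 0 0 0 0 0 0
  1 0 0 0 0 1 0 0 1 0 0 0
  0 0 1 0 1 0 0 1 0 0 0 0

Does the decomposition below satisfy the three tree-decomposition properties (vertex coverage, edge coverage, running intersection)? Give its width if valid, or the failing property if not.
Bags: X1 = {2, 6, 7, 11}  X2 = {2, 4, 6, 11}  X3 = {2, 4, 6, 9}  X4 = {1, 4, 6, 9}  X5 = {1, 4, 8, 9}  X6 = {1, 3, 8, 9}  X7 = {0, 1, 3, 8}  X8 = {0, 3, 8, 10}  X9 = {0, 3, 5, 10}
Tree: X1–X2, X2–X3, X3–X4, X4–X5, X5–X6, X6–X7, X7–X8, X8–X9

Checking the three conditions: (i) the bags cover all of {0, 1, 2, 3, 4, 5, 6, 7, 8, 9, 10, 11}; (ii) for each edge, some bag contains both endpoints; (iii) the bags containing any fixed vertex form a subtree. All hold, so the decomposition is valid with width 4 − 1 = 3.

Yes; width 3.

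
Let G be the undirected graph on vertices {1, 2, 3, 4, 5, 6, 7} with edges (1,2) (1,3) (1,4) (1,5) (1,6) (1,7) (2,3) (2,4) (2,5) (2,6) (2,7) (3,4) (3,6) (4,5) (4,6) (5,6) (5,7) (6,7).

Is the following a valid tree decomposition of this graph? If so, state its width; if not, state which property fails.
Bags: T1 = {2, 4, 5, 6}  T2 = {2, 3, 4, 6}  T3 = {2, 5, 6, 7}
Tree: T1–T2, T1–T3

A tree decomposition must satisfy three properties: every vertex lies in some bag; for every edge, both endpoints lie together in some bag; and for every vertex, the bags containing it form a connected subtree. Here vertex 1 appears in no bag, so the decomposition is invalid.

No — vertex 1 appears in no bag.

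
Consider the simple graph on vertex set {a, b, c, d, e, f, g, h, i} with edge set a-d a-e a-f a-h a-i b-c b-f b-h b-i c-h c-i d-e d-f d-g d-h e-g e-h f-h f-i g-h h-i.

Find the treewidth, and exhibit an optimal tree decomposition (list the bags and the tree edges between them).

Treewidth 3.
One optimal decomposition is:
Bags: B1 = {a, f, h, i}  B2 = {b, f, h, i}  B3 = {a, d, f, h}  B4 = {a, d, e, h}  B5 = {b, c, h, i}  B6 = {d, e, g, h}
Tree: B1–B2, B1–B3, B3–B4, B2–B5, B4–B6

The largest bag has 4 vertices, giving width 3; this decomposition certifies tw(G) ≤ 3. Conversely, {d, e, g, h} is a clique of size 4, and the vertices of any clique must share a bag in every tree decomposition; so some bag has ≥ 4 vertices and tw(G) ≥ 3. Hence tw(G) = 3 exactly.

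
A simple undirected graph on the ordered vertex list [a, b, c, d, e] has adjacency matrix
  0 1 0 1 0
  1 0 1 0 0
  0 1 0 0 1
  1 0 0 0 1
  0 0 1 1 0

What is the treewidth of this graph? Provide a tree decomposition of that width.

Treewidth 2.
One such decomposition:
Bags: B1 = {a, d, e}  B2 = {a, b, e}  B3 = {b, c, e}
Tree: B1–B2, B2–B3

Each bag holds 3 vertices, so the decomposition has width 2, which upper-bounds the treewidth. Since e–d–a–b–c–e is a cycle in G, G is not acyclic. Forests are exactly the graphs of treewidth ≤ 1, so tw(G) ≥ 2. The upper and lower bounds meet at 2, so that is the treewidth.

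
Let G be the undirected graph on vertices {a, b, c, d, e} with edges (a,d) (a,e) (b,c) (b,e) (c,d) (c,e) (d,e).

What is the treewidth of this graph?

2

A width-2 tree decomposition is:
Bags: B1 = {c, d, e}  B2 = {b, c, e}  B3 = {a, d, e}
Tree: B1–B2, B1–B3
Every bag has size at most 3, so the width is 3 − 1 = 2 and tw(G) ≤ 2. For the lower bound, the 3 vertices {c, d, e} are pairwise adjacent, and any tree decomposition puts a clique entirely inside one bag — forcing width ≥ 2. Therefore the treewidth is 2.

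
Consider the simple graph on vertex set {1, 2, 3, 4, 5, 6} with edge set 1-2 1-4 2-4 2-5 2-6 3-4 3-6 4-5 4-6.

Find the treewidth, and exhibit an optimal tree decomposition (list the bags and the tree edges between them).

Treewidth 2.
One such decomposition:
Bags: B1 = {2, 4, 6}  B2 = {2, 4, 5}  B3 = {1, 2, 4}  B4 = {3, 4, 6}
Tree: B1–B2, B2–B3, B1–B4

Each bag holds 3 vertices, so the decomposition has width 2, which upper-bounds the treewidth. For the lower bound, the 3 vertices {1, 2, 4} are pairwise adjacent, and any tree decomposition puts a clique entirely inside one bag — forcing width ≥ 2. Therefore the treewidth is 2.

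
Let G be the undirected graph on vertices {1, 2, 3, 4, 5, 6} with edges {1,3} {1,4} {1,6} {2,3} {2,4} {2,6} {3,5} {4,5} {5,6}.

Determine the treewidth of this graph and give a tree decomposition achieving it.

Treewidth 3.
One optimal decomposition is:
Bags: B1 = {3, 4, 5, 6}  B2 = {2, 3, 4, 6}  B3 = {1, 3, 4, 6}
Tree: B1–B2, B2–B3

Every bag has size at most 4, so the width is 4 − 1 = 3 and tw(G) ≤ 3. For the lower bound: the 4 vertex sets {3,5}, {2,6}, {4}, {1} are disjoint, each induces a connected subgraph, and every pair is joined by at least one edge of G. Contracting each set to a single vertex therefore yields K_{4} as a minor, and since treewidth is minor-monotone, tw(G) ≥ tw(K_{4}) = 3. Therefore the treewidth is 3.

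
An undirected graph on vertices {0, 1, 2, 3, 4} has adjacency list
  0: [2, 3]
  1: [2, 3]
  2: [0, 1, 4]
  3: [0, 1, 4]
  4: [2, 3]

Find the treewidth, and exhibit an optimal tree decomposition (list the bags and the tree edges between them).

Treewidth 2.
One such decomposition:
Bags: B1 = {0, 2, 3}  B2 = {2, 3, 4}  B3 = {1, 2, 3}
Tree: B1–B2, B2–B3

Each bag holds 3 vertices, so the decomposition has width 2, which upper-bounds the treewidth. Since 2–0–3–4–2 is a cycle in G, G is not acyclic. Forests are exactly the graphs of treewidth ≤ 1, so tw(G) ≥ 2. The upper and lower bounds meet at 2, so that is the treewidth.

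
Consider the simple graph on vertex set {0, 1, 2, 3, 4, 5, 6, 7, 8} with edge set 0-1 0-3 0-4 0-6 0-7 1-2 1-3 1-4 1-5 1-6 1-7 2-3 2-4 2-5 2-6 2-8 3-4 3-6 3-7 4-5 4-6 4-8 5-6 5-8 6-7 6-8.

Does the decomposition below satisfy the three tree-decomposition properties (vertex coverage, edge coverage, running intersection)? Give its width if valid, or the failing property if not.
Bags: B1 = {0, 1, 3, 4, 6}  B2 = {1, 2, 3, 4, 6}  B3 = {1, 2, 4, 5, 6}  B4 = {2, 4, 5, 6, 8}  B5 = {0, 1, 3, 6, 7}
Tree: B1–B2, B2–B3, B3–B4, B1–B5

Vertex coverage: the bags together contain {0, 1, 2, 3, 4, 5, 6, 7, 8}, the full vertex set. Edge coverage: each edge of G has both endpoints in at least one bag. Running intersection: for every vertex, the bags containing it form a connected subtree. All three properties hold, so this is a valid tree decomposition of width max|bag| − 1 = 4, and hence tw(G) ≤ 4.

Yes; width 4.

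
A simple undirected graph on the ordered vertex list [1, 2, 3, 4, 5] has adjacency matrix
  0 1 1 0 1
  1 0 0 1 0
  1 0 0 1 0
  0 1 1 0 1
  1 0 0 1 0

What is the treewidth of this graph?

A width-2 tree decomposition is:
Bags: B1 = {1, 3, 4}  B2 = {1, 4, 5}  B3 = {1, 2, 4}
Tree: B1–B2, B2–B3
Each bag holds 3 vertices, so the decomposition has width 2, which upper-bounds the treewidth. Since 3–1–5–4–3 is a cycle in G, G is not acyclic. Forests are exactly the graphs of treewidth ≤ 1, so tw(G) ≥ 2. Combining the bounds, tw(G) = 2.

2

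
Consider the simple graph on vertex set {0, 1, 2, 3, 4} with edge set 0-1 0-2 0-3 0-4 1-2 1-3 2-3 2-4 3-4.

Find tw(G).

3

A width-3 tree decomposition is:
Bags: B1 = {0, 1, 2, 3}  B2 = {0, 2, 3, 4}
Tree: B1–B2
Each bag holds 4 vertices, so the decomposition has width 3, which upper-bounds the treewidth. For the lower bound, the 4 vertices {0, 1, 2, 3} are pairwise adjacent, and any tree decomposition puts a clique entirely inside one bag — forcing width ≥ 3. Combining the bounds, tw(G) = 3.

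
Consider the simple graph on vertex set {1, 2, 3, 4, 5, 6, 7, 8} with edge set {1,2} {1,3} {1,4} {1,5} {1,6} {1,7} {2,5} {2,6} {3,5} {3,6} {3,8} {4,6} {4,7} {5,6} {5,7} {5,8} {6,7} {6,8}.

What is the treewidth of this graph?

3

A width-3 tree decomposition is:
Bags: B1 = {1, 5, 6, 7}  B2 = {1, 2, 5, 6}  B3 = {1, 3, 5, 6}  B4 = {3, 5, 6, 8}  B5 = {1, 4, 6, 7}
Tree: B1–B2, B2–B3, B3–B4, B1–B5
The largest bag has 4 vertices, giving width 3; this decomposition certifies tw(G) ≤ 3. Conversely, {3, 5, 6, 8} is a clique of size 4, and the vertices of any clique must share a bag in every tree decomposition; so some bag has ≥ 4 vertices and tw(G) ≥ 3. Therefore the treewidth is 3.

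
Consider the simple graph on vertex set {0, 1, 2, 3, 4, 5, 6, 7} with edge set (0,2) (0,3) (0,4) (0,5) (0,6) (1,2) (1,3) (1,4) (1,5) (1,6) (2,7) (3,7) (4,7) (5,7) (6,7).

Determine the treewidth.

3

A width-3 tree decomposition is:
Bags: B1 = {0, 1, 6, 7}  B2 = {0, 1, 5, 7}  B3 = {0, 1, 4, 7}  B4 = {0, 1, 2, 7}  B5 = {0, 1, 3, 7}
Tree: B1–B2, B2–B3, B3–B4, B4–B5
Each bag holds 4 vertices, so the decomposition has width 3, which upper-bounds the treewidth. For the lower bound: the 4 vertex sets {1,6}, {0,5}, {7}, {4} are disjoint, each induces a connected subgraph, and every pair is joined by at least one edge of G. Contracting each set to a single vertex therefore yields K_{4} as a minor, and since treewidth is minor-monotone, tw(G) ≥ tw(K_{4}) = 3. Combining the bounds, tw(G) = 3.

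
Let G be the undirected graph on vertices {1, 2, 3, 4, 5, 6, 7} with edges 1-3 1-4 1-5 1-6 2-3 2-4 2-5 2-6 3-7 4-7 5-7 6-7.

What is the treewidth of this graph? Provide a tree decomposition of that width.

Treewidth 3.
Bags: B1 = {1, 2, 3, 7}  B2 = {1, 2, 5, 7}  B3 = {1, 2, 4, 7}  B4 = {1, 2, 6, 7}
Tree: B1–B2, B2–B3, B3–B4

Each bag holds 4 vertices, so the decomposition has width 3, which upper-bounds the treewidth. For the lower bound: the 4 vertex sets {1,3}, {5,7}, {2}, {4} are disjoint, each induces a connected subgraph, and every pair is joined by at least one edge of G. Contracting each set to a single vertex therefore yields K_{4} as a minor, and since treewidth is minor-monotone, tw(G) ≥ tw(K_{4}) = 3. The upper and lower bounds meet at 3, so that is the treewidth.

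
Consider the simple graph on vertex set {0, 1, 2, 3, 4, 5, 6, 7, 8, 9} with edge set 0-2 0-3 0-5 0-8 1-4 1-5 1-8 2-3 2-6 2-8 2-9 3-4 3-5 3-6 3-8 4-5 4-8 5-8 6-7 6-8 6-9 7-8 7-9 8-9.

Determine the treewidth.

A width-3 tree decomposition is:
Bags: B1 = {3, 4, 5, 8}  B2 = {0, 3, 5, 8}  B3 = {0, 2, 3, 8}  B4 = {1, 4, 5, 8}  B5 = {2, 3, 6, 8}  B6 = {2, 6, 8, 9}  B7 = {6, 7, 8, 9}
Tree: B1–B2, B2–B3, B1–B4, B3–B5, B5–B6, B6–B7
The largest bag has 4 vertices, giving width 3; this decomposition certifies tw(G) ≤ 3. For the lower bound, the 4 vertices {1, 4, 5, 8} are pairwise adjacent, and any tree decomposition puts a clique entirely inside one bag — forcing width ≥ 3. The upper and lower bounds meet at 3, so that is the treewidth.

3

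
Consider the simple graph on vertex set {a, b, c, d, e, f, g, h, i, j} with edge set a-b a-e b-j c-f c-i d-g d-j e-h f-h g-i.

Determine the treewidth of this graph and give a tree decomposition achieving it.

Treewidth 2.
One such decomposition:
Bags: B1 = {a, b, j}  B2 = {a, e, j}  B3 = {e, h, j}  B4 = {f, h, j}  B5 = {c, f, j}  B6 = {c, i, j}  B7 = {g, i, j}  B8 = {d, g, j}
Tree: B1–B2, B2–B3, B3–B4, B4–B5, B5–B6, B6–B7, B7–B8

Each bag holds 3 vertices, so the decomposition has width 2, which upper-bounds the treewidth. The edges j–b–a–e–h–f–c–i–g–d–j form a cycle, so G is not a tree and its treewidth is at least 2. Combining the bounds, tw(G) = 2.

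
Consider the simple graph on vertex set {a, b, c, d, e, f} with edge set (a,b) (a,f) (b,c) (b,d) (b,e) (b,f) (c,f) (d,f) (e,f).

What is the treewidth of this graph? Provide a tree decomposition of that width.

The largest bag has 3 vertices, giving width 2; this decomposition certifies tw(G) ≤ 2. On the other hand G contains the 3-clique {b, d, f}. A clique must lie in a single bag of any decomposition, so no decomposition can have width below 2. Combining the bounds, tw(G) = 2.

Treewidth 2.
One such decomposition:
Bags: B1 = {b, c, f}  B2 = {b, d, f}  B3 = {a, b, f}  B4 = {b, e, f}
Tree: B1–B2, B2–B3, B2–B4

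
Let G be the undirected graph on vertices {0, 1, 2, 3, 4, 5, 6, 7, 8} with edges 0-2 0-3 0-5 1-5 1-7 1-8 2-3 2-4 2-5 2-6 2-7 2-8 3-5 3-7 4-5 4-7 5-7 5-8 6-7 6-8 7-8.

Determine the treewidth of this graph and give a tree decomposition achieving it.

Every bag has size at most 4, so the width is 4 − 1 = 3 and tw(G) ≤ 3. Conversely, {1, 5, 7, 8} is a clique of size 4, and the vertices of any clique must share a bag in every tree decomposition; so some bag has ≥ 4 vertices and tw(G) ≥ 3. Combining the bounds, tw(G) = 3.

Treewidth 3.
One optimal decomposition is:
Bags: B1 = {2, 3, 5, 7}  B2 = {2, 5, 7, 8}  B3 = {0, 2, 3, 5}  B4 = {2, 4, 5, 7}  B5 = {2, 6, 7, 8}  B6 = {1, 5, 7, 8}
Tree: B1–B2, B1–B3, B1–B4, B2–B5, B2–B6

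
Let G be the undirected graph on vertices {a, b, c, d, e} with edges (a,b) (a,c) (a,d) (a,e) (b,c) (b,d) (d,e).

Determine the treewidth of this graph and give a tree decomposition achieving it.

The largest bag has 3 vertices, giving width 2; this decomposition certifies tw(G) ≤ 2. Conversely, {a, d, e} is a clique of size 3, and the vertices of any clique must share a bag in every tree decomposition; so some bag has ≥ 3 vertices and tw(G) ≥ 2. Hence tw(G) = 2 exactly.

Treewidth 2.
One such decomposition:
Bags: B1 = {a, d, e}  B2 = {a, b, d}  B3 = {a, b, c}
Tree: B1–B2, B2–B3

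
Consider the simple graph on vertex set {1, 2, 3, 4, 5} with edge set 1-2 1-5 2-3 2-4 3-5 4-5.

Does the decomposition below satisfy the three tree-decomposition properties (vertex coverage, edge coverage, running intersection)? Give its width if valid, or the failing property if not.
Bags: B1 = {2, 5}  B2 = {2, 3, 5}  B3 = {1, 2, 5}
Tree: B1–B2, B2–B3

A tree decomposition must satisfy three properties: every vertex lies in some bag; for every edge, both endpoints lie together in some bag; and for every vertex, the bags containing it form a connected subtree. Here vertex 4 appears in no bag, so the decomposition is invalid.

No — vertex 4 appears in no bag.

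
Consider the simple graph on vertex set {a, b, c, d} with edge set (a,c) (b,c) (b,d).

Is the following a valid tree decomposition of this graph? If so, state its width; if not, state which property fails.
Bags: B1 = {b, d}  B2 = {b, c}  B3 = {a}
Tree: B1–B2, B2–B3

A tree decomposition must satisfy three properties: every vertex lies in some bag; for every edge, both endpoints lie together in some bag; and for every vertex, the bags containing it form a connected subtree. Here edge (c,a) lies in no bag, so the decomposition is invalid.

No — edge (c,a) lies in no bag.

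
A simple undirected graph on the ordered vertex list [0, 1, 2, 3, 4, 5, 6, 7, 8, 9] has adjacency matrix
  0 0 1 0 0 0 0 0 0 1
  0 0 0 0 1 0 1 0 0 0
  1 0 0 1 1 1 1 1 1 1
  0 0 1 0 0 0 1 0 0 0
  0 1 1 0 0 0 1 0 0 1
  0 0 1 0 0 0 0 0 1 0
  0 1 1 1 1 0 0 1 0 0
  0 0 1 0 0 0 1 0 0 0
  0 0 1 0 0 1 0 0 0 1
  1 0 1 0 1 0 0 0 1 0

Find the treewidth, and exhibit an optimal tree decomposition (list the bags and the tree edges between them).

Treewidth 2.
One optimal decomposition is:
Bags: B1 = {2, 4, 6}  B2 = {2, 4, 9}  B3 = {2, 8, 9}  B4 = {2, 5, 8}  B5 = {1, 4, 6}  B6 = {2, 3, 6}  B7 = {2, 6, 7}  B8 = {0, 2, 9}
Tree: B1–B2, B2–B3, B3–B4, B1–B5, B1–B6, B6–B7, B3–B8

The largest bag has 3 vertices, giving width 2; this decomposition certifies tw(G) ≤ 2. For the lower bound, the 3 vertices {1, 4, 6} are pairwise adjacent, and any tree decomposition puts a clique entirely inside one bag — forcing width ≥ 2. Combining the bounds, tw(G) = 2.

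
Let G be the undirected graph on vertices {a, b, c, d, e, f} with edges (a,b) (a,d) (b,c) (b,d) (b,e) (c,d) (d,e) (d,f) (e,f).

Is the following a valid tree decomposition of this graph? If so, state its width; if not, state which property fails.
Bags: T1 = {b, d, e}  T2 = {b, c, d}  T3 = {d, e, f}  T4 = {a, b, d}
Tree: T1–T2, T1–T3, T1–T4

Every vertex of G appears in some bag (union = {a, b, c, d, e, f}); every edge is covered by a bag; and for each vertex v the set of bags containing v is connected in the bag tree. The decomposition is therefore valid. The largest bag has 3 vertices, so the width is 2.

Yes; width 2.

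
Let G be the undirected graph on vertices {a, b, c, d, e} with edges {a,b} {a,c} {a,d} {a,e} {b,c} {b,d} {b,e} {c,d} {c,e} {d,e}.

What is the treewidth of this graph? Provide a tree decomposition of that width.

Treewidth 4.
One such decomposition:
Bags: B1 = {a, b, c, d, e}
Tree: (single bag)

A single bag containing all 5 vertices is trivially a valid decomposition of width 4. For the lower bound, the 5 vertices {a, b, c, d, e} are pairwise adjacent, and any tree decomposition puts a clique entirely inside one bag — forcing width ≥ 4. The upper and lower bounds meet at 4, so that is the treewidth.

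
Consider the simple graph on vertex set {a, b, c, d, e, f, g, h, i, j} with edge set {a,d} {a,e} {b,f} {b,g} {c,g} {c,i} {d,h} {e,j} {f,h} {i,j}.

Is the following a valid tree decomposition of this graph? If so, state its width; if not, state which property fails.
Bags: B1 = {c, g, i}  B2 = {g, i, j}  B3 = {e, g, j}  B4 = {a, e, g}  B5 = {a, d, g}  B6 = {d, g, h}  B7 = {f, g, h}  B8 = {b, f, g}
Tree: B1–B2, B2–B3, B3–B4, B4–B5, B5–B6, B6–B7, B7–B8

Checking the three conditions: (i) the bags cover all of {a, b, c, d, e, f, g, h, i, j}; (ii) for each edge, some bag contains both endpoints; (iii) the bags containing any fixed vertex form a subtree. All hold, so the decomposition is valid with width 3 − 1 = 2.

Yes; width 2.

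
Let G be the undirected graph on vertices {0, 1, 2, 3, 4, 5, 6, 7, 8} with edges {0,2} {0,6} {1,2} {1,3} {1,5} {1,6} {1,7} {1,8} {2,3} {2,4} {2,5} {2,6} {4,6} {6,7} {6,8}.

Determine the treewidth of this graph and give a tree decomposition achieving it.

Each bag holds 3 vertices, so the decomposition has width 2, which upper-bounds the treewidth. For the lower bound, the 3 vertices {0, 2, 6} are pairwise adjacent, and any tree decomposition puts a clique entirely inside one bag — forcing width ≥ 2. Combining the bounds, tw(G) = 2.

Treewidth 2.
One such decomposition:
Bags: B1 = {1, 2, 6}  B2 = {1, 2, 3}  B3 = {1, 6, 7}  B4 = {0, 2, 6}  B5 = {1, 6, 8}  B6 = {1, 2, 5}  B7 = {2, 4, 6}
Tree: B1–B2, B1–B3, B1–B4, B1–B5, B2–B6, B1–B7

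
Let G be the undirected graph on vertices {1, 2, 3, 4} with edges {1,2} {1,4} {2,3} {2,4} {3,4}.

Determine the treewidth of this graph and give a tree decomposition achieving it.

Treewidth 2.
Bags: B1 = {2, 3, 4}  B2 = {1, 2, 4}
Tree: B1–B2

The largest bag has 3 vertices, giving width 2; this decomposition certifies tw(G) ≤ 2. Conversely, {1, 2, 4} is a clique of size 3, and the vertices of any clique must share a bag in every tree decomposition; so some bag has ≥ 3 vertices and tw(G) ≥ 2. Hence tw(G) = 2 exactly.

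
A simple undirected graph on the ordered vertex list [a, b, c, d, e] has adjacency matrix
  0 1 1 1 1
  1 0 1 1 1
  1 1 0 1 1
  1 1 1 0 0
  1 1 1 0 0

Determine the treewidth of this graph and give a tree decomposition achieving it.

Treewidth 3.
One such decomposition:
Bags: B1 = {a, b, c, d}  B2 = {a, b, c, e}
Tree: B1–B2

Each bag holds 4 vertices, so the decomposition has width 3, which upper-bounds the treewidth. For the lower bound, the 4 vertices {a, b, c, d} are pairwise adjacent, and any tree decomposition puts a clique entirely inside one bag — forcing width ≥ 3. Combining the bounds, tw(G) = 3.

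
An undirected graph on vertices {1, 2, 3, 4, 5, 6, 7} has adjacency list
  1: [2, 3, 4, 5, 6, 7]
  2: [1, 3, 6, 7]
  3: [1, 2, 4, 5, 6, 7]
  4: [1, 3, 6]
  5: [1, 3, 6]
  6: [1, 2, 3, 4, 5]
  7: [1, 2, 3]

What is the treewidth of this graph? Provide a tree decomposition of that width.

Treewidth 3.
One such decomposition:
Bags: B1 = {1, 3, 4, 6}  B2 = {1, 2, 3, 6}  B3 = {1, 3, 5, 6}  B4 = {1, 2, 3, 7}
Tree: B1–B2, B2–B3, B2–B4

Every bag has size at most 4, so the width is 4 − 1 = 3 and tw(G) ≤ 3. For the lower bound, the 4 vertices {1, 2, 3, 6} are pairwise adjacent, and any tree decomposition puts a clique entirely inside one bag — forcing width ≥ 3. Hence tw(G) = 3 exactly.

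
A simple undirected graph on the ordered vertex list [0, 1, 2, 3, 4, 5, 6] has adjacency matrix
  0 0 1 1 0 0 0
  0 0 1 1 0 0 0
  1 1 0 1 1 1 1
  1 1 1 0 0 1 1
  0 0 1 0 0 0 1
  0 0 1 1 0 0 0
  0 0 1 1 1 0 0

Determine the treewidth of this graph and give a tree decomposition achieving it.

Treewidth 2.
One optimal decomposition is:
Bags: B1 = {0, 2, 3}  B2 = {2, 3, 5}  B3 = {2, 3, 6}  B4 = {1, 2, 3}  B5 = {2, 4, 6}
Tree: B1–B2, B1–B3, B1–B4, B3–B5

Each bag holds 3 vertices, so the decomposition has width 2, which upper-bounds the treewidth. Conversely, {0, 2, 3} is a clique of size 3, and the vertices of any clique must share a bag in every tree decomposition; so some bag has ≥ 3 vertices and tw(G) ≥ 2. The upper and lower bounds meet at 2, so that is the treewidth.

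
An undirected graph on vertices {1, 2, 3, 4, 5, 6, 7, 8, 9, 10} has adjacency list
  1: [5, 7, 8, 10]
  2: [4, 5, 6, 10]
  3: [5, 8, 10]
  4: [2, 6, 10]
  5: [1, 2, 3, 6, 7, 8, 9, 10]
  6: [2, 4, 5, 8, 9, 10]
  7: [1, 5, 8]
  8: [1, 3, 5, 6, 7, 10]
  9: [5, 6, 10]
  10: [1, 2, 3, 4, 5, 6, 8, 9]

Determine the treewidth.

3

A width-3 tree decomposition is:
Bags: B1 = {5, 6, 8, 10}  B2 = {2, 5, 6, 10}  B3 = {1, 5, 8, 10}  B4 = {1, 5, 7, 8}  B5 = {3, 5, 8, 10}  B6 = {5, 6, 9, 10}  B7 = {2, 4, 6, 10}
Tree: B1–B2, B1–B3, B3–B4, B3–B5, B2–B6, B2–B7
Each bag holds 4 vertices, so the decomposition has width 3, which upper-bounds the treewidth. For the lower bound, the 4 vertices {2, 4, 6, 10} are pairwise adjacent, and any tree decomposition puts a clique entirely inside one bag — forcing width ≥ 3. The upper and lower bounds meet at 3, so that is the treewidth.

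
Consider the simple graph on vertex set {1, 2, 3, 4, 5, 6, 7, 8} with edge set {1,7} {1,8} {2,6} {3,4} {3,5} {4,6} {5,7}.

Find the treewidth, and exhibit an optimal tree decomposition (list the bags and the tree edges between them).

Each bag holds 2 vertices, so the decomposition has width 1, which upper-bounds the treewidth. G has an edge, so its treewidth is at least 1. The upper and lower bounds meet at 1, so that is the treewidth.

Treewidth 1.
Bags: B1 = {2, 6}  B2 = {4, 6}  B3 = {3, 4}  B4 = {3, 5}  B5 = {5, 7}  B6 = {1, 7}  B7 = {1, 8}
Tree: B1–B2, B2–B3, B3–B4, B4–B5, B5–B6, B6–B7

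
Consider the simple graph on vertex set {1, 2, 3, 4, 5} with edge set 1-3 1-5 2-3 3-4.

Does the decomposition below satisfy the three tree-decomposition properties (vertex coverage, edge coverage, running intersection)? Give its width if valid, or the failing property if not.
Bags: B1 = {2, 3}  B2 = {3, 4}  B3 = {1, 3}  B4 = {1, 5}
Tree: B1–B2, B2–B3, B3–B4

Checking the three conditions: (i) the bags cover all of {1, 2, 3, 4, 5}; (ii) for each edge, some bag contains both endpoints; (iii) the bags containing any fixed vertex form a subtree. All hold, so the decomposition is valid with width 2 − 1 = 1.

Yes; width 1.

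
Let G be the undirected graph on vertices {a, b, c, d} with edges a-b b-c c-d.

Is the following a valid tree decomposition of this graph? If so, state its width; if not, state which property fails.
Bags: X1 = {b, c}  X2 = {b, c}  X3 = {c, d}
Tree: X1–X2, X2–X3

A tree decomposition must satisfy three properties: every vertex lies in some bag; for every edge, both endpoints lie together in some bag; and for every vertex, the bags containing it form a connected subtree. Here vertex a appears in no bag, so the decomposition is invalid.

No — vertex a appears in no bag.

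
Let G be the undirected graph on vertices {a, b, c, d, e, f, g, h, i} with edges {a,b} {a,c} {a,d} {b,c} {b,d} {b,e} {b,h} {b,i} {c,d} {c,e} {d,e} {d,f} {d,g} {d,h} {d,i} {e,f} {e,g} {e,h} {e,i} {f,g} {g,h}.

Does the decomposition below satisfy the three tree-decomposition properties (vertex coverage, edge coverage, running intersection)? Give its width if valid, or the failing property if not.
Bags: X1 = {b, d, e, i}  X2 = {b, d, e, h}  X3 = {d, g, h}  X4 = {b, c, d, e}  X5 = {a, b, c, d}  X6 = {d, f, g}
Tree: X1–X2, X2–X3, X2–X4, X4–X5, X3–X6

No — edge (e,g) lies in no bag.

A tree decomposition must satisfy three properties: every vertex lies in some bag; for every edge, both endpoints lie together in some bag; and for every vertex, the bags containing it form a connected subtree. Here edge (e,g) lies in no bag, so the decomposition is invalid.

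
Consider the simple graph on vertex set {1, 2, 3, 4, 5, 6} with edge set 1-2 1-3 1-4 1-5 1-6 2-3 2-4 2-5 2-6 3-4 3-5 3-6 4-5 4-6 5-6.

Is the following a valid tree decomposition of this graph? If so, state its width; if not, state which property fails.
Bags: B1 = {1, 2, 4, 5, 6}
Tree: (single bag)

No — vertex 3 appears in no bag.

A tree decomposition must satisfy three properties: every vertex lies in some bag; for every edge, both endpoints lie together in some bag; and for every vertex, the bags containing it form a connected subtree. Here vertex 3 appears in no bag, so the decomposition is invalid.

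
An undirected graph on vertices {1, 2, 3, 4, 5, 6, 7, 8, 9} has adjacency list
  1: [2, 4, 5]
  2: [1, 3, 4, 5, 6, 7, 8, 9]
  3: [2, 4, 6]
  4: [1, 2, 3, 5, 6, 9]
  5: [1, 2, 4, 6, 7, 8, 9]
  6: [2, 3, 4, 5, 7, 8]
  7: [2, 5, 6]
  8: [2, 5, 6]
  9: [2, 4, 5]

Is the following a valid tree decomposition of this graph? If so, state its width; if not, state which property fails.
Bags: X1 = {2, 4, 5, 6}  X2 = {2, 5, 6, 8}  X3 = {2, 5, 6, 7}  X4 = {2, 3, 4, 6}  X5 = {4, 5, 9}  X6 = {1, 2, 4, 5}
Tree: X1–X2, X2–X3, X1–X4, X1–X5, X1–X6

A tree decomposition must satisfy three properties: every vertex lies in some bag; for every edge, both endpoints lie together in some bag; and for every vertex, the bags containing it form a connected subtree. Here edge (2,9) lies in no bag, so the decomposition is invalid.

No — edge (2,9) lies in no bag.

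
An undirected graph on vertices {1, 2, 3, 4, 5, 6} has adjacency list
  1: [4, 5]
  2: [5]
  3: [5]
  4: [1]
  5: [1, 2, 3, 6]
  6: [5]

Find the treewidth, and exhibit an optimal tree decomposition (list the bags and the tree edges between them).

Treewidth 1.
Bags: B1 = {3, 5}  B2 = {5, 6}  B3 = {2, 5}  B4 = {1, 5}  B5 = {1, 4}
Tree: B1–B2, B1–B3, B2–B4, B4–B5

The largest bag has 2 vertices, giving width 1; this decomposition certifies tw(G) ≤ 1. G has an edge, so its treewidth is at least 1. Hence tw(G) = 1 exactly.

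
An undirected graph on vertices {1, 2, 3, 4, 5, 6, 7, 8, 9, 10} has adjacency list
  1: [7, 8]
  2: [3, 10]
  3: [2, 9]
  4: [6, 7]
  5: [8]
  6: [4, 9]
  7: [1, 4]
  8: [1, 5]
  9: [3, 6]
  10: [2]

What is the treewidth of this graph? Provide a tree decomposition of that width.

The largest bag has 2 vertices, giving width 1; this decomposition certifies tw(G) ≤ 1. Any graph with an edge has treewidth ≥ 1, and G has the edge 10–2. Combining the bounds, tw(G) = 1.

Treewidth 1.
One such decomposition:
Bags: B1 = {2, 10}  B2 = {2, 3}  B3 = {3, 9}  B4 = {6, 9}  B5 = {4, 6}  B6 = {4, 7}  B7 = {1, 7}  B8 = {1, 8}  B9 = {5, 8}
Tree: B1–B2, B2–B3, B3–B4, B4–B5, B5–B6, B6–B7, B7–B8, B8–B9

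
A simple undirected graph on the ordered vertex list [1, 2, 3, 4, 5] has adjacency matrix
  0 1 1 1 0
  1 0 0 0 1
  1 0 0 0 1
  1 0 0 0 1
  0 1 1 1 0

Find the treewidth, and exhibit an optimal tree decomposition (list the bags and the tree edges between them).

Treewidth 2.
One optimal decomposition is:
Bags: B1 = {1, 4, 5}  B2 = {1, 3, 5}  B3 = {1, 2, 5}
Tree: B1–B2, B2–B3

Each bag holds 3 vertices, so the decomposition has width 2, which upper-bounds the treewidth. For the lower bound, G contains the cycle 4–1–3–5–4, so G is not a forest; only forests have treewidth ≤ 1, hence tw(G) ≥ 2. The upper and lower bounds meet at 2, so that is the treewidth.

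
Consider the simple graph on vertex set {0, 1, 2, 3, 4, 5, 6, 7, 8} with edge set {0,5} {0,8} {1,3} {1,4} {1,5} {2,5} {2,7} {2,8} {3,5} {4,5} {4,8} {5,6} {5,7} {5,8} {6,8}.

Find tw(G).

A width-2 tree decomposition is:
Bags: B1 = {1, 4, 5}  B2 = {1, 3, 5}  B3 = {4, 5, 8}  B4 = {2, 5, 8}  B5 = {0, 5, 8}  B6 = {2, 5, 7}  B7 = {5, 6, 8}
Tree: B1–B2, B1–B3, B3–B4, B4–B5, B4–B6, B4–B7
The largest bag has 3 vertices, giving width 2; this decomposition certifies tw(G) ≤ 2. On the other hand G contains the 3-clique {0, 5, 8}. A clique must lie in a single bag of any decomposition, so no decomposition can have width below 2. Hence tw(G) = 2 exactly.

2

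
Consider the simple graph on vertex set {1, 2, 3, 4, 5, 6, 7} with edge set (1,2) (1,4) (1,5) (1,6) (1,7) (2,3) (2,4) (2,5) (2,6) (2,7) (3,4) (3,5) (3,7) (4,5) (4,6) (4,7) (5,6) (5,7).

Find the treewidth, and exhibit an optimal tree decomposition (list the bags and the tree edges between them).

Treewidth 4.
One optimal decomposition is:
Bags: B1 = {1, 2, 4, 5, 7}  B2 = {1, 2, 4, 5, 6}  B3 = {2, 3, 4, 5, 7}
Tree: B1–B2, B1–B3

Each bag holds 5 vertices, so the decomposition has width 4, which upper-bounds the treewidth. For the lower bound, the 5 vertices {1, 2, 4, 5, 6} are pairwise adjacent, and any tree decomposition puts a clique entirely inside one bag — forcing width ≥ 4. Combining the bounds, tw(G) = 4.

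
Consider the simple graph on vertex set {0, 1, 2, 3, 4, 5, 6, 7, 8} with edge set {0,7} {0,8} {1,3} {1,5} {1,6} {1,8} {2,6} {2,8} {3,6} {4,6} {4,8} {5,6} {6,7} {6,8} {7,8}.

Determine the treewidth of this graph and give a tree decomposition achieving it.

Treewidth 2.
Bags: B1 = {6, 7, 8}  B2 = {1, 6, 8}  B3 = {1, 3, 6}  B4 = {4, 6, 8}  B5 = {0, 7, 8}  B6 = {2, 6, 8}  B7 = {1, 5, 6}
Tree: B1–B2, B2–B3, B2–B4, B1–B5, B4–B6, B2–B7

The largest bag has 3 vertices, giving width 2; this decomposition certifies tw(G) ≤ 2. For the lower bound, the 3 vertices {0, 7, 8} are pairwise adjacent, and any tree decomposition puts a clique entirely inside one bag — forcing width ≥ 2. Hence tw(G) = 2 exactly.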